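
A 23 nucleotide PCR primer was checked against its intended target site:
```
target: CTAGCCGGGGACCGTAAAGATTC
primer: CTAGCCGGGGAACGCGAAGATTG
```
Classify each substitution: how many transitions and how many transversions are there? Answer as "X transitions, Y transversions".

2 transitions, 2 transversions

Transitions (purine↔purine or pyrimidine↔pyrimidine): 15 T→C, 16 A→G.
Transversions (purine↔pyrimidine): 12 C→A, 23 C→G.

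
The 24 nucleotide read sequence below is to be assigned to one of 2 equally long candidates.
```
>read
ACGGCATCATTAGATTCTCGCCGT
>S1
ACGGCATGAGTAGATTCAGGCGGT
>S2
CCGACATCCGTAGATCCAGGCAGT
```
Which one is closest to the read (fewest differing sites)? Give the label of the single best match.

S1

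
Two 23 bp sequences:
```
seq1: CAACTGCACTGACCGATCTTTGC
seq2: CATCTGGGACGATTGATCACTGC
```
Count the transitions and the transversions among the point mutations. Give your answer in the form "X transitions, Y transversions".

5 transitions, 4 transversions

Mismatches (1-based):
site 3: A→T (purine→pyrimidine, transversion)
site 7: C→G (pyrimidine→purine, transversion)
site 8: A→G (purine→purine, transition)
site 9: C→A (pyrimidine→purine, transversion)
site 10: T→C (pyrimidine→pyrimidine, transition)
site 13: C→T (pyrimidine→pyrimidine, transition)
site 14: C→T (pyrimidine→pyrimidine, transition)
site 19: T→A (pyrimidine→purine, transversion)
site 20: T→C (pyrimidine→pyrimidine, transition)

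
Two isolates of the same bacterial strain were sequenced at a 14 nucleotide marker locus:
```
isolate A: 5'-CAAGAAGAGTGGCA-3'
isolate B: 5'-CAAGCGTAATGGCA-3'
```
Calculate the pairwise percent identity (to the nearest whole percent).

Mismatches at positions 5, 6, 7, 9 (1-based): 4 of 14.
Identical positions: 10/14 = 71.43% → 71%.

71%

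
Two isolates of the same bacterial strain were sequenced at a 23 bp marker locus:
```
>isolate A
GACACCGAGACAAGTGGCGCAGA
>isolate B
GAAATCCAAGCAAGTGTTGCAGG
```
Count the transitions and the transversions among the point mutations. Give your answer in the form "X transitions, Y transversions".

5 transitions, 3 transversions

Transitions (purine↔purine or pyrimidine↔pyrimidine): 5 C→T, 9 G→A, 10 A→G, 18 C→T, 23 A→G.
Transversions (purine↔pyrimidine): 3 C→A, 7 G→C, 17 G→T.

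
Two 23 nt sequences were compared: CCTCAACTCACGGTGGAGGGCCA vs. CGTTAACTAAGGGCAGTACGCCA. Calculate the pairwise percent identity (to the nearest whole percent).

61%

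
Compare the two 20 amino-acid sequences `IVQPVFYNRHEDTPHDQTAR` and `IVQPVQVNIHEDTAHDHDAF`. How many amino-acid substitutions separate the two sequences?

7

The sequences differ at residues 6, 7, 9, 14, 17, 18, 20 (1-based) — 7 in total.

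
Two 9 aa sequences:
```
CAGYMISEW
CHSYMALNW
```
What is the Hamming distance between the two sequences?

5

The sequences differ at positions 2, 3, 6, 7, 8 (1-based) — 5 in total.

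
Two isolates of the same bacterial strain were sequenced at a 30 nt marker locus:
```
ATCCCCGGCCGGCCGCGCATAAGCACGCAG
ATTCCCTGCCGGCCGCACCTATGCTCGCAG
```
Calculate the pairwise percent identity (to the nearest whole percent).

6 positions differ (3, 7, 17, 19, 22, 25), so 24 of 30 match: 24/30 = 80%.

80%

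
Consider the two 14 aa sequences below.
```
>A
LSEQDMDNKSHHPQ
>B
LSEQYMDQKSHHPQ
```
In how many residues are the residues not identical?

Mismatches (1-based): residue 5: D→Y; residue 8: N→Q.

2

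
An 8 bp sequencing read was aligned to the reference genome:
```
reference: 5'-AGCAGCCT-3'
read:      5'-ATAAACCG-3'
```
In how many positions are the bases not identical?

The sequences differ at positions 2, 3, 5, 8 (1-based) — 4 in total.

4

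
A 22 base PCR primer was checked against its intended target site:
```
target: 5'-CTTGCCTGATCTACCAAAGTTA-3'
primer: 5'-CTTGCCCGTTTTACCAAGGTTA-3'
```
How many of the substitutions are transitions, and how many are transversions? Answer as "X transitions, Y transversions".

Transitions (purine↔purine or pyrimidine↔pyrimidine): 7 T→C, 11 C→T, 18 A→G.
Transversions (purine↔pyrimidine): 9 A→T.

3 transitions, 1 transversion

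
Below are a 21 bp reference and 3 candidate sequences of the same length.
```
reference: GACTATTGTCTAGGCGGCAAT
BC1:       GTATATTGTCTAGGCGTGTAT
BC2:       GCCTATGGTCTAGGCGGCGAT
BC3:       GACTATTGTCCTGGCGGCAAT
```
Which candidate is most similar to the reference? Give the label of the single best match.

BC1 differs at 5 positions; BC2 differs at 3 positions; BC3 differs at 2 positions. The closest is BC3.

BC3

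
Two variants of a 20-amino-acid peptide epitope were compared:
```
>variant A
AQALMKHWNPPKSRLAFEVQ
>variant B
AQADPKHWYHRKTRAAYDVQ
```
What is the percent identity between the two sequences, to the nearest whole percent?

55%

Mismatches at positions 4, 5, 9, 10, 11, 13, 15, 17, 18 (1-based): 9 of 20.
Identical positions: 11/20 = 55% → 55%.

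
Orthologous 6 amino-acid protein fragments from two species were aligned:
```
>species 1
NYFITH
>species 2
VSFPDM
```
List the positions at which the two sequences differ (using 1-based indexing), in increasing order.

1, 2, 4, 5, 6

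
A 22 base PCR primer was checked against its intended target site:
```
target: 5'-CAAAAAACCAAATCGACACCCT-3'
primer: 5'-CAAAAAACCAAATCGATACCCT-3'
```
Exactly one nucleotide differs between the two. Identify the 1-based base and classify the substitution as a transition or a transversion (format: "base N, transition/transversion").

Base 17 changes C→T. C is a pyrimidine and T is a pyrimidine, so this is a transition.

base 17, transition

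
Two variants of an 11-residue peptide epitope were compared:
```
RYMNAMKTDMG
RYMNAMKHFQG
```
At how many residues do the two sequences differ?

Comparing position by position, 3 residues differ: 8 (T/H), 9 (D/F), 10 (M/Q).

3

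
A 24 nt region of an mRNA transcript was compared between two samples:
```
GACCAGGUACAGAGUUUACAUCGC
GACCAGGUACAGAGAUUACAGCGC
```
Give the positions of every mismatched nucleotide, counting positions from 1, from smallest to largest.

Differences at position 15 (U→A), position 21 (U→G).

15, 21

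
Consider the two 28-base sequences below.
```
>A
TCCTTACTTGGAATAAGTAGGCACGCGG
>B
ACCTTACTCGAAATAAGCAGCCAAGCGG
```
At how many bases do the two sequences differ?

6

Comparing position by position, 6 bases differ: 1 (T/A), 9 (T/C), 11 (G/A), 18 (T/C), 21 (G/C), 24 (C/A).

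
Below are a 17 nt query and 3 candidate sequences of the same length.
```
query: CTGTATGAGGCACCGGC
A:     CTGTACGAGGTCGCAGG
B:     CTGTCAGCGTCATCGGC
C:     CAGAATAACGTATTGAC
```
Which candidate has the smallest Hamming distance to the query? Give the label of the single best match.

B

A differs at 6 bases; B differs at 5 bases; C differs at 8 bases. The closest is B.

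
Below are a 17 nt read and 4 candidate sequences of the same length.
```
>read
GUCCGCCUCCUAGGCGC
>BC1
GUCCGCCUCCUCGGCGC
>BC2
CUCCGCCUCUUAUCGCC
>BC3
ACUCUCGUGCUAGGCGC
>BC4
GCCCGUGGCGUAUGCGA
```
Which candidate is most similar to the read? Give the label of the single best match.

BC1

BC1 differs at 1 base; BC2 differs at 6 bases; BC3 differs at 6 bases; BC4 differs at 7 bases. The closest is BC1.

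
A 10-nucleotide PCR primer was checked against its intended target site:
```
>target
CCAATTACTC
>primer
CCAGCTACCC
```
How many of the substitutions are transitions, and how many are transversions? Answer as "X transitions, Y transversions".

3 transitions, 0 transversions

Transitions (purine↔purine or pyrimidine↔pyrimidine): 4 A→G, 5 T→C, 9 T→C.
Transversions (purine↔pyrimidine): none.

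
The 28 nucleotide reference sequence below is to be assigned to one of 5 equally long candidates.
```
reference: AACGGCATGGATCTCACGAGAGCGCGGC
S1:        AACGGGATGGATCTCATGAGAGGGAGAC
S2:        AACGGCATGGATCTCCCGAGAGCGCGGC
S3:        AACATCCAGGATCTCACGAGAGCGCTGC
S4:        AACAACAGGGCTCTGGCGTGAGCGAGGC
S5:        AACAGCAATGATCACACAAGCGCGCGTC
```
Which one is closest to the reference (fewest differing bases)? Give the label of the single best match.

S2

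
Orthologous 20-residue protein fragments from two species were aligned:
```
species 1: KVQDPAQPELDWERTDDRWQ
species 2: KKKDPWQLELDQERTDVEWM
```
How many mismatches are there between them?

8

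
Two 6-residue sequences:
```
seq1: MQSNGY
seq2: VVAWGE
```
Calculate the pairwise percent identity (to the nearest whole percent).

5 positions differ (1, 2, 3, 4, 6), so 1 of 6 match: 1/6 = 16.67%.

17%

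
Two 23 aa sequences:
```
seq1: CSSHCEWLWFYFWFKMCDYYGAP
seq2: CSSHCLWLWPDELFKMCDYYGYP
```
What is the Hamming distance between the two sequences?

6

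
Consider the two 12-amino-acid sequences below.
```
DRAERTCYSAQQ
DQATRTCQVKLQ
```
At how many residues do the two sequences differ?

The sequences differ at residues 2, 4, 8, 9, 10, 11 (1-based) — 6 in total.

6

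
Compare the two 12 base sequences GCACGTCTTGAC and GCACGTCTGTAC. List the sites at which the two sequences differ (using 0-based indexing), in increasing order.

Scanning 0-based: 8: T/G; 9: G/T.

8, 9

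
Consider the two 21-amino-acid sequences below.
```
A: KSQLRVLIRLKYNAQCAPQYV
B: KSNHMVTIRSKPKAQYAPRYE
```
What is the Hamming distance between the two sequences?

Comparing position by position, 10 residues differ: 3 (Q/N), 4 (L/H), 5 (R/M), 7 (L/T), 10 (L/S), 12 (Y/P), 13 (N/K), 16 (C/Y), 19 (Q/R), 21 (V/E).

10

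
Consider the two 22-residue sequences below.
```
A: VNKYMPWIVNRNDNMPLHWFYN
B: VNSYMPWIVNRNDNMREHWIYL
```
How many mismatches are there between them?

5

The sequences differ at positions 3, 16, 17, 20, 22 (1-based) — 5 in total.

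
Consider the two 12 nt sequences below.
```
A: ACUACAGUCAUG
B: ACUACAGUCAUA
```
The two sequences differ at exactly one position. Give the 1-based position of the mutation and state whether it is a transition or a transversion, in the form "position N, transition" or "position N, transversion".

position 12, transition

Position 12 changes G→A. G is a purine and A is a purine, so this is a transition.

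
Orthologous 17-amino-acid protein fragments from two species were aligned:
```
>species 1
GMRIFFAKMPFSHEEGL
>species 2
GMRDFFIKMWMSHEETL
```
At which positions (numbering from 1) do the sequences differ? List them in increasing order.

Scanning 1-based: 4: I/D; 7: A/I; 10: P/W; 11: F/M; 16: G/T.

4, 7, 10, 11, 16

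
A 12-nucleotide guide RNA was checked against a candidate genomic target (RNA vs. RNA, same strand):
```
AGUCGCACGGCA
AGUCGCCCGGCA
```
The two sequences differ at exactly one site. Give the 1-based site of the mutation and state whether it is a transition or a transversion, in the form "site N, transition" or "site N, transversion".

Site 7 changes A→C. A is a purine and C is a pyrimidine, so this is a transversion.

site 7, transversion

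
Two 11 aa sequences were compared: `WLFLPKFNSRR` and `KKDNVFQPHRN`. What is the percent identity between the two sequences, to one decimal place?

9.1%

10 positions differ (1, 2, 3, 4, 5, 6, 7, 8, 9, 11), so 1 of 11 match: 1/11 = 9.091%.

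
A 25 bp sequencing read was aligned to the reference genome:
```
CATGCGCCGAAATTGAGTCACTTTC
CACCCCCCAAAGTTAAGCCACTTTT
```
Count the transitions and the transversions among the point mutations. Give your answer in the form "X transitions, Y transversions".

6 transitions, 2 transversions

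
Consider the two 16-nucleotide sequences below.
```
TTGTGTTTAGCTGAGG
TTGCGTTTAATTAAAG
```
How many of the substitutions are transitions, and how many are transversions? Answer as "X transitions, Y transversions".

Mismatches (1-based):
site 4: T→C (pyrimidine→pyrimidine, transition)
site 10: G→A (purine→purine, transition)
site 11: C→T (pyrimidine→pyrimidine, transition)
site 13: G→A (purine→purine, transition)
site 15: G→A (purine→purine, transition)

5 transitions, 0 transversions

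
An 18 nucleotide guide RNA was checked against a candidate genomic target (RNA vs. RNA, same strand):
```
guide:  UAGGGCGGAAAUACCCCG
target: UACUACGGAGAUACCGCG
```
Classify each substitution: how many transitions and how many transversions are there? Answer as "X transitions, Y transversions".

2 transitions, 3 transversions

Transitions (purine↔purine or pyrimidine↔pyrimidine): 5 G→A, 10 A→G.
Transversions (purine↔pyrimidine): 3 G→C, 4 G→U, 16 C→G.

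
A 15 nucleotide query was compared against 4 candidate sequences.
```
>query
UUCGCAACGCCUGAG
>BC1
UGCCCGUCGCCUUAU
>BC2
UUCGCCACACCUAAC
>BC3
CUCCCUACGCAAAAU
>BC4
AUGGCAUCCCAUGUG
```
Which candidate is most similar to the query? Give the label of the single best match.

BC2

Hamming distances to query — BC1: 6; BC2: 4; BC3: 7; BC4: 6.
Smallest is BC2 with 4 mismatches.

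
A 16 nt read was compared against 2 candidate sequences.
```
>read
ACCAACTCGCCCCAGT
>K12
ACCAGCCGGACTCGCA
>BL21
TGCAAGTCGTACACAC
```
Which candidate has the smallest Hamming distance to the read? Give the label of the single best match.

Hamming distances to read — K12: 8; BL21: 9.
Smallest is K12 with 8 mismatches.

K12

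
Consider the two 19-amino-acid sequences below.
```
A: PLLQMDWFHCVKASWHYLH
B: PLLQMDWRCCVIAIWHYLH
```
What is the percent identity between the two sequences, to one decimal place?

4 positions differ (8, 9, 12, 14), so 15 of 19 match: 15/19 = 78.95%.

78.9%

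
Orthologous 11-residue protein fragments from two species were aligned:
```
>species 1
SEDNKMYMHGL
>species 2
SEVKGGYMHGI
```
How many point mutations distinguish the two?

Mismatches (1-based): residue 3: D→V; residue 4: N→K; residue 5: K→G; residue 6: M→G; residue 11: L→I.

5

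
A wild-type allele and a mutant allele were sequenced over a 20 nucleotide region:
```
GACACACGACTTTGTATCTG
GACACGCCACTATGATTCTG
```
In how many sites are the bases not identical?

5

The sequences differ at sites 6, 8, 12, 15, 16 (1-based) — 5 in total.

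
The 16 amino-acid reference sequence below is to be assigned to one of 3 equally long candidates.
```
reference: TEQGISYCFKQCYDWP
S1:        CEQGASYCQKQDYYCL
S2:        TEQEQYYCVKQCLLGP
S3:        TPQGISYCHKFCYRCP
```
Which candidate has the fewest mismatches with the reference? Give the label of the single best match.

S3

S1 differs at 7 positions; S2 differs at 7 positions; S3 differs at 5 positions. The closest is S3.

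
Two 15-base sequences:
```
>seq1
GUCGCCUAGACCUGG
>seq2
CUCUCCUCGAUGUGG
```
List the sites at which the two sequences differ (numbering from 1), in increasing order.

1, 4, 8, 11, 12

Scanning 1-based: 1: G/C; 4: G/U; 8: A/C; 11: C/U; 12: C/G.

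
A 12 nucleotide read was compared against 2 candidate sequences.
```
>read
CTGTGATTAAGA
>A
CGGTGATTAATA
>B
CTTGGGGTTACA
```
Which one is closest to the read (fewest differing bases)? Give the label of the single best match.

A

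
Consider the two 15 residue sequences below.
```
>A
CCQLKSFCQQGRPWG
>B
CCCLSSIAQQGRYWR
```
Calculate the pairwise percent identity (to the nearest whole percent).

Mismatches at positions 3, 5, 7, 8, 13, 15 (1-based): 6 of 15.
Identical positions: 9/15 = 60% → 60%.

60%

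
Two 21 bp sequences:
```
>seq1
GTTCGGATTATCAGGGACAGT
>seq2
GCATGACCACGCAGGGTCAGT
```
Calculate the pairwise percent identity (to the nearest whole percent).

52%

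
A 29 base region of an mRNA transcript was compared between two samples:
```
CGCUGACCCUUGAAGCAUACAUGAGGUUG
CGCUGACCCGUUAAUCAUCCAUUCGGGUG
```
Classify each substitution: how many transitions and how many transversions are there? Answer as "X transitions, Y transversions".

0 transitions, 7 transversions

Transitions (purine↔purine or pyrimidine↔pyrimidine): none.
Transversions (purine↔pyrimidine): 10 U→G, 12 G→U, 15 G→U, 19 A→C, 23 G→U, 24 A→C, 27 U→G.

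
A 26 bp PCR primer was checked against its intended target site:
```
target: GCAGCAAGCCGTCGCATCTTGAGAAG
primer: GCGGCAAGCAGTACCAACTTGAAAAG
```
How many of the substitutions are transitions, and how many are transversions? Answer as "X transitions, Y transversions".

2 transitions, 4 transversions

Mismatches (1-based):
site 3: A→G (purine→purine, transition)
site 10: C→A (pyrimidine→purine, transversion)
site 13: C→A (pyrimidine→purine, transversion)
site 14: G→C (purine→pyrimidine, transversion)
site 17: T→A (pyrimidine→purine, transversion)
site 23: G→A (purine→purine, transition)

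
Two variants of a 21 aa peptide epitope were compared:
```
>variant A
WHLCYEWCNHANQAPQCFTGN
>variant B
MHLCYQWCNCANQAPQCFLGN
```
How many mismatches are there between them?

4

Mismatches (1-based): position 1: W→M; position 6: E→Q; position 10: H→C; position 19: T→L.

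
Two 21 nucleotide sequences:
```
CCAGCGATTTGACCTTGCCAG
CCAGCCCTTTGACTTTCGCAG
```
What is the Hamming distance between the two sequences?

Comparing position by position, 5 bases differ: 6 (G/C), 7 (A/C), 14 (C/T), 17 (G/C), 18 (C/G).

5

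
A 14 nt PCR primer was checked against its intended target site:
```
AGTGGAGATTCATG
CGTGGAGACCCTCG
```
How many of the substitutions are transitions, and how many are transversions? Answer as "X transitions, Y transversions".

Mismatches (1-based):
position 1: A→C (purine→pyrimidine, transversion)
position 9: T→C (pyrimidine→pyrimidine, transition)
position 10: T→C (pyrimidine→pyrimidine, transition)
position 12: A→T (purine→pyrimidine, transversion)
position 13: T→C (pyrimidine→pyrimidine, transition)

3 transitions, 2 transversions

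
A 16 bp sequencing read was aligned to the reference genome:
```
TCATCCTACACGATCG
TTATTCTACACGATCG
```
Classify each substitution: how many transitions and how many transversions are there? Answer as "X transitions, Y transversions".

Transitions (purine↔purine or pyrimidine↔pyrimidine): 2 C→T, 5 C→T.
Transversions (purine↔pyrimidine): none.

2 transitions, 0 transversions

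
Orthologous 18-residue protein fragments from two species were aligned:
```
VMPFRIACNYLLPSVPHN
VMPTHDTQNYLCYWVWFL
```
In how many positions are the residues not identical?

11

Comparing position by position, 11 positions differ: 4 (F/T), 5 (R/H), 6 (I/D), 7 (A/T), 8 (C/Q), 12 (L/C), 13 (P/Y), 14 (S/W), 16 (P/W), 17 (H/F), 18 (N/L).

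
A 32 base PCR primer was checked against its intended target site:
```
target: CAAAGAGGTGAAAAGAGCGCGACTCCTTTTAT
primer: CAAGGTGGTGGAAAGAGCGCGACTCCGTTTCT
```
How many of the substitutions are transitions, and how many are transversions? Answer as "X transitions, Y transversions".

2 transitions, 3 transversions

Mismatches (1-based):
site 4: A→G (purine→purine, transition)
site 6: A→T (purine→pyrimidine, transversion)
site 11: A→G (purine→purine, transition)
site 27: T→G (pyrimidine→purine, transversion)
site 31: A→C (purine→pyrimidine, transversion)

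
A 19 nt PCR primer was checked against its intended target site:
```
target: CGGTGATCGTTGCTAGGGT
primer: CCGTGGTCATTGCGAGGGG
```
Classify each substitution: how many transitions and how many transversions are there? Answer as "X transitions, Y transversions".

Transitions (purine↔purine or pyrimidine↔pyrimidine): 6 A→G, 9 G→A.
Transversions (purine↔pyrimidine): 2 G→C, 14 T→G, 19 T→G.

2 transitions, 3 transversions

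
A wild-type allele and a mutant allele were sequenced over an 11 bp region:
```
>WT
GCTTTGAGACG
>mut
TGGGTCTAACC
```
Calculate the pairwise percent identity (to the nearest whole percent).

27%

Mismatches at positions 1, 2, 3, 4, 6, 7, 8, 11 (1-based): 8 of 11.
Identical positions: 3/11 = 27.27% → 27%.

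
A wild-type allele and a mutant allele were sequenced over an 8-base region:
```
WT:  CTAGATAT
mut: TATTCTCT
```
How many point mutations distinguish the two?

Comparing position by position, 6 bases differ: 1 (C/T), 2 (T/A), 3 (A/T), 4 (G/T), 5 (A/C), 7 (A/C).

6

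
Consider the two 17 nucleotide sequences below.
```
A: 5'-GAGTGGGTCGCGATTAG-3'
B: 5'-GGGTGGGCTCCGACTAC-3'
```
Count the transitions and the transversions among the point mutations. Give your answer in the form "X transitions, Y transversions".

4 transitions, 2 transversions

Transitions (purine↔purine or pyrimidine↔pyrimidine): 2 A→G, 8 T→C, 9 C→T, 14 T→C.
Transversions (purine↔pyrimidine): 10 G→C, 17 G→C.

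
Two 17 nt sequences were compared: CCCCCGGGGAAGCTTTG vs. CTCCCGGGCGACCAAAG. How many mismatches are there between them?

7

Mismatches (1-based): base 2: C→T; base 9: G→C; base 10: A→G; base 12: G→C; base 14: T→A; base 15: T→A; base 16: T→A.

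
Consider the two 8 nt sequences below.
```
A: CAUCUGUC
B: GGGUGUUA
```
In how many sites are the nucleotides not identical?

7

Mismatches (1-based): site 1: C→G; site 2: A→G; site 3: U→G; site 4: C→U; site 5: U→G; site 6: G→U; site 8: C→A.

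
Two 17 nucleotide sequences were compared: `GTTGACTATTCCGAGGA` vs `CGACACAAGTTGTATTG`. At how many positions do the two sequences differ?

Comparing position by position, 12 positions differ: 1 (G/C), 2 (T/G), 3 (T/A), 4 (G/C), 7 (T/A), 9 (T/G), 11 (C/T), 12 (C/G), 13 (G/T), 15 (G/T), 16 (G/T), 17 (A/G).

12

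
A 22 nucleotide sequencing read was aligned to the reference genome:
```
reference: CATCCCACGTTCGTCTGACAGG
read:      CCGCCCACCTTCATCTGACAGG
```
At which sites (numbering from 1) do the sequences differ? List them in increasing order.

Differences at site 2 (A→C), site 3 (T→G), site 9 (G→C), site 13 (G→A).

2, 3, 9, 13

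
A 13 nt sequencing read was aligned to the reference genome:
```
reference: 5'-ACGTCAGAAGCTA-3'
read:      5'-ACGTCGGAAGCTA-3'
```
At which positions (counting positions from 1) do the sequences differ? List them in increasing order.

6

Differences at position 6 (A→G).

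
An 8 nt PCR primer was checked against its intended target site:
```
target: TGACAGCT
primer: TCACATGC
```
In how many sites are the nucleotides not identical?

4

Comparing position by position, 4 sites differ: 2 (G/C), 6 (G/T), 7 (C/G), 8 (T/C).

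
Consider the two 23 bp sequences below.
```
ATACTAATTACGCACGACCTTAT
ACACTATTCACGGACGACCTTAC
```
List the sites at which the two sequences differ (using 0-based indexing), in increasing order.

Differences at site 1 (T→C), site 6 (A→T), site 8 (T→C), site 12 (C→G), site 22 (T→C).

1, 6, 8, 12, 22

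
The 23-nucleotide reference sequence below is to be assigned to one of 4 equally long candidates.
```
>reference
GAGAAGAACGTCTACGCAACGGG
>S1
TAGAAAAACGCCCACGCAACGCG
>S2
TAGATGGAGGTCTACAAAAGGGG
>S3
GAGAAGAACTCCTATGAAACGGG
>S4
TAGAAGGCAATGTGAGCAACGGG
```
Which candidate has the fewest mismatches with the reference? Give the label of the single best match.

S3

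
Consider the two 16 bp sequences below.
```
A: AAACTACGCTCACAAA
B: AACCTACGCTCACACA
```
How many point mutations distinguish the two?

2

The sequences differ at positions 3, 15 (1-based) — 2 in total.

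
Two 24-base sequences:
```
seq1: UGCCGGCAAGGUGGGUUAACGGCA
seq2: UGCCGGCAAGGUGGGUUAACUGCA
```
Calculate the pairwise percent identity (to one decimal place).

95.8%

1 position differs (21), so 23 of 24 match: 23/24 = 95.83%.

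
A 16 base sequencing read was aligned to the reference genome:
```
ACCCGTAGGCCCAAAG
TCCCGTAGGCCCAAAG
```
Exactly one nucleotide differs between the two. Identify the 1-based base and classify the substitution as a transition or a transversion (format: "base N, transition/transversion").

The sequences differ only at base 1: A→T (purine→pyrimidine), a transversion.

base 1, transversion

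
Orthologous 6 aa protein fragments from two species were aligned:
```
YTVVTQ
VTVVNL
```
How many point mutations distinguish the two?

The sequences differ at residues 1, 5, 6 (1-based) — 3 in total.

3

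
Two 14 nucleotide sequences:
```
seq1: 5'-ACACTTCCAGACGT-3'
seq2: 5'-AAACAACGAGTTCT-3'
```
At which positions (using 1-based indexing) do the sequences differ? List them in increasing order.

Scanning 1-based: 2: C/A; 5: T/A; 6: T/A; 8: C/G; 11: A/T; 12: C/T; 13: G/C.

2, 5, 6, 8, 11, 12, 13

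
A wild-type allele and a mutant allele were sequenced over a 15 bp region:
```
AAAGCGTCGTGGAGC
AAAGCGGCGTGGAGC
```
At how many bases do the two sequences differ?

1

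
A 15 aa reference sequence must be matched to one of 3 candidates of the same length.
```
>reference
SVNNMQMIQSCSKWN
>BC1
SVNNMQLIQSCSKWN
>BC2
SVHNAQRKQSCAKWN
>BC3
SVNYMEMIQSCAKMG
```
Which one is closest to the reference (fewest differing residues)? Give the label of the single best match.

BC1 differs at 1 residue; BC2 differs at 5 residues; BC3 differs at 5 residues. The closest is BC1.

BC1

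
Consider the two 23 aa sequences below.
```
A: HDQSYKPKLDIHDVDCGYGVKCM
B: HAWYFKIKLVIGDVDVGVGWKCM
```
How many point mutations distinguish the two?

10

The sequences differ at residues 2, 3, 4, 5, 7, 10, 12, 16, 18, 20 (1-based) — 10 in total.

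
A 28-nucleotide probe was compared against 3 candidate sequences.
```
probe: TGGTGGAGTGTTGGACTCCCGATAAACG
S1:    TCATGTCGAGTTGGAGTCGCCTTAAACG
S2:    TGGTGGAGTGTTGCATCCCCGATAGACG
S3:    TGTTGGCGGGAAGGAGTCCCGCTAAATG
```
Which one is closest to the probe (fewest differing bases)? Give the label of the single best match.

S2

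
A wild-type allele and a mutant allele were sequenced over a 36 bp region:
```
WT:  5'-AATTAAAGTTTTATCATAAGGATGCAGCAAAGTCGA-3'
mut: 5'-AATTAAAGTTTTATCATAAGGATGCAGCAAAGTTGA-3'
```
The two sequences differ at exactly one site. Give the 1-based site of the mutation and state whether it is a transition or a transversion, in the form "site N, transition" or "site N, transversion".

site 34, transition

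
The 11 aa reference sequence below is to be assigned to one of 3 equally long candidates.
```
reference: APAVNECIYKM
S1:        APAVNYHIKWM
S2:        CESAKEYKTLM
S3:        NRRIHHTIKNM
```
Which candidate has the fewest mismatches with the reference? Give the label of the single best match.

S1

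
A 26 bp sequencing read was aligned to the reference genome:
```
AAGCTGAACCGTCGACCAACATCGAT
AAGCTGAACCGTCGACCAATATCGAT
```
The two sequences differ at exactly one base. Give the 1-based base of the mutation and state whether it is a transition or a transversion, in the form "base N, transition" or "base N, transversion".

base 20, transition

The sequences differ only at base 20: C→T (pyrimidine→pyrimidine), a transition.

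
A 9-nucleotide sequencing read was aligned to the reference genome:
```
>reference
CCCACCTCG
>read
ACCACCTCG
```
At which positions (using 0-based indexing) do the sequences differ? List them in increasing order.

Differences at position 0 (C→A).

0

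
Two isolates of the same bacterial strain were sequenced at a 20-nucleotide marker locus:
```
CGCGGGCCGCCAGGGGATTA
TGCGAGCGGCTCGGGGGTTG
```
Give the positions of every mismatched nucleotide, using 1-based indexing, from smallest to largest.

1, 5, 8, 11, 12, 17, 20

Differences at position 1 (C→T), position 5 (G→A), position 8 (C→G), position 11 (C→T), position 12 (A→C), position 17 (A→G), position 20 (A→G).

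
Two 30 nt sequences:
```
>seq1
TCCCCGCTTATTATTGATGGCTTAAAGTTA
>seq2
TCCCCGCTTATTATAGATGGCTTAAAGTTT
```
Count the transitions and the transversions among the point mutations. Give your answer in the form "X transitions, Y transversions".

0 transitions, 2 transversions

Mismatches (1-based):
base 15: T→A (pyrimidine→purine, transversion)
base 30: A→T (purine→pyrimidine, transversion)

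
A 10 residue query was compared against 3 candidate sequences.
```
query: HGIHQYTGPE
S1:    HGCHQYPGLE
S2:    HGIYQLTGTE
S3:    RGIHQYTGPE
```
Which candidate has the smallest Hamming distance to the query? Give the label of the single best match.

S3

Hamming distances to query — S1: 3; S2: 3; S3: 1.
Smallest is S3 with 1 mismatch.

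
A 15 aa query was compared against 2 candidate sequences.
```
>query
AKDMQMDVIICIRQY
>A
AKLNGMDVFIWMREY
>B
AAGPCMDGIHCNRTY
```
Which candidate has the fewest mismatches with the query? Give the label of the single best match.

A differs at 7 residues; B differs at 8 residues. The closest is A.

A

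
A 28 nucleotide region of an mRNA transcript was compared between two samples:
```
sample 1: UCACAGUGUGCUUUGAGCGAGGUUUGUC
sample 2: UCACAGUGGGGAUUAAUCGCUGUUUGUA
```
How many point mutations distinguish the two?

8

Comparing position by position, 8 sites differ: 9 (U/G), 11 (C/G), 12 (U/A), 15 (G/A), 17 (G/U), 20 (A/C), 21 (G/U), 28 (C/A).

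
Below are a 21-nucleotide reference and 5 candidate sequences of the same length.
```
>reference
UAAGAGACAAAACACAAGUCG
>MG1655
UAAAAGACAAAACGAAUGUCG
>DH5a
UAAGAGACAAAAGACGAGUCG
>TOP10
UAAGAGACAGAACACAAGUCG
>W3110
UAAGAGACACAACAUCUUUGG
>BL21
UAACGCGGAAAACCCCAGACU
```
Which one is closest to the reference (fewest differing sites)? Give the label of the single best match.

TOP10

Hamming distances to reference — MG1655: 4; DH5a: 2; TOP10: 1; W3110: 6; BL21: 9.
Smallest is TOP10 with 1 mismatch.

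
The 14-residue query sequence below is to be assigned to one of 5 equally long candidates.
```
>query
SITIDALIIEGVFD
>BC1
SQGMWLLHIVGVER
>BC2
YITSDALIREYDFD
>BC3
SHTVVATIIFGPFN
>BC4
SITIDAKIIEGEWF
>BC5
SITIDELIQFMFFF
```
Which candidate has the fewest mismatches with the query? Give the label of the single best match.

BC4

Hamming distances to query — BC1: 9; BC2: 5; BC3: 7; BC4: 4; BC5: 6.
Smallest is BC4 with 4 mismatches.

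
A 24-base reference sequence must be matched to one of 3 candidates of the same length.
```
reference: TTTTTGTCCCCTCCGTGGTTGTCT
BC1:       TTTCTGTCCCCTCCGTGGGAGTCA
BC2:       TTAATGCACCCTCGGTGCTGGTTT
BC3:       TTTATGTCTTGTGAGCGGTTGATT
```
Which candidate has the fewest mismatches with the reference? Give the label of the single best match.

BC1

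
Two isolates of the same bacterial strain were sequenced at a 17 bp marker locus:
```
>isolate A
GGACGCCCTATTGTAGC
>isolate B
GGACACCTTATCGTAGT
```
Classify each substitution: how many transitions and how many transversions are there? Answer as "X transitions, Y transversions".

Mismatches (1-based):
base 5: G→A (purine→purine, transition)
base 8: C→T (pyrimidine→pyrimidine, transition)
base 12: T→C (pyrimidine→pyrimidine, transition)
base 17: C→T (pyrimidine→pyrimidine, transition)

4 transitions, 0 transversions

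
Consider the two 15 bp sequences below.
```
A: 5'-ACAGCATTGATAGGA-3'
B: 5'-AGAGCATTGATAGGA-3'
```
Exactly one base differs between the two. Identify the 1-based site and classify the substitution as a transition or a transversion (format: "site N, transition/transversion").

site 2, transversion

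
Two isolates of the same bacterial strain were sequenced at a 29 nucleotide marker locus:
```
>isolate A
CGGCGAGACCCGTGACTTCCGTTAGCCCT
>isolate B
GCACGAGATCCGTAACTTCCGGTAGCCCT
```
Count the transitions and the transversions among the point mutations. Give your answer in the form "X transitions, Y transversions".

Transitions (purine↔purine or pyrimidine↔pyrimidine): 3 G→A, 9 C→T, 14 G→A.
Transversions (purine↔pyrimidine): 1 C→G, 2 G→C, 22 T→G.

3 transitions, 3 transversions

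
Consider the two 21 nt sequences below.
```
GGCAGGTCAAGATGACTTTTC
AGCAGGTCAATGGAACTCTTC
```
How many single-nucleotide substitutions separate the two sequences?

6

Comparing position by position, 6 sites differ: 1 (G/A), 11 (G/T), 12 (A/G), 13 (T/G), 14 (G/A), 18 (T/C).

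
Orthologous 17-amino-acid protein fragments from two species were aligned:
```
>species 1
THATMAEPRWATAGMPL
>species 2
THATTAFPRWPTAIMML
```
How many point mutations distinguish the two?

5

The sequences differ at residues 5, 7, 11, 14, 16 (1-based) — 5 in total.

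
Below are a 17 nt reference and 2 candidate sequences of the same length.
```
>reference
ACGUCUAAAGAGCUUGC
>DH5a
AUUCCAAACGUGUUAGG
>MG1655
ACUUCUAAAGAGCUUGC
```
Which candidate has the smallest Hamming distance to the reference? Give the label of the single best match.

MG1655

DH5a differs at 9 bases; MG1655 differs at 1 base. The closest is MG1655.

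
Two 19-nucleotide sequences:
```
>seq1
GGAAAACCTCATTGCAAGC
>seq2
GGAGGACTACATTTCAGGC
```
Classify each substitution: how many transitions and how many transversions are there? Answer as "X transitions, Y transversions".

Mismatches (1-based):
base 4: A→G (purine→purine, transition)
base 5: A→G (purine→purine, transition)
base 8: C→T (pyrimidine→pyrimidine, transition)
base 9: T→A (pyrimidine→purine, transversion)
base 14: G→T (purine→pyrimidine, transversion)
base 17: A→G (purine→purine, transition)

4 transitions, 2 transversions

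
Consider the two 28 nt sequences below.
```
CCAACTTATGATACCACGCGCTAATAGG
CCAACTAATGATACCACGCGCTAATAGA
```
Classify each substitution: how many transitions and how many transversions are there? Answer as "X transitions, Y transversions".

1 transition, 1 transversion

Transitions (purine↔purine or pyrimidine↔pyrimidine): 28 G→A.
Transversions (purine↔pyrimidine): 7 T→A.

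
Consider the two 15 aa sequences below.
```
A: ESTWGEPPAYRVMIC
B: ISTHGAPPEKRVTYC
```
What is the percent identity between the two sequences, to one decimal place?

7 positions differ (1, 4, 6, 9, 10, 13, 14), so 8 of 15 match: 8/15 = 53.33%.

53.3%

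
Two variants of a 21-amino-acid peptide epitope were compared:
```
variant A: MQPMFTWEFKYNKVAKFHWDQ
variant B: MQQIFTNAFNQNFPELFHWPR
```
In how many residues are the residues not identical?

12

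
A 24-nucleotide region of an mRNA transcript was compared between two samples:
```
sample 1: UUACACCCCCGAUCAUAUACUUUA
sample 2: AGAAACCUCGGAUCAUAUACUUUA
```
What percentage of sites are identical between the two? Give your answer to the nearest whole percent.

5 positions differ (1, 2, 4, 8, 10), so 19 of 24 match: 19/24 = 79.17%.

79%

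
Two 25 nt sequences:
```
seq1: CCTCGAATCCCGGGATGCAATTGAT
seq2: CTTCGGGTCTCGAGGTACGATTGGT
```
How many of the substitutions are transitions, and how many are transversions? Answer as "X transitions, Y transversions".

Transitions (purine↔purine or pyrimidine↔pyrimidine): 2 C→T, 6 A→G, 7 A→G, 10 C→T, 13 G→A, 15 A→G, 17 G→A, 19 A→G, 24 A→G.
Transversions (purine↔pyrimidine): none.

9 transitions, 0 transversions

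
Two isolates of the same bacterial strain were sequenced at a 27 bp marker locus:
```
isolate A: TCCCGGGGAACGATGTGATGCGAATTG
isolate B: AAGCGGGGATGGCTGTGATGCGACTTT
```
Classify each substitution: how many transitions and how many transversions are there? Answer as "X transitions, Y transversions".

Mismatches (1-based):
site 1: T→A (pyrimidine→purine, transversion)
site 2: C→A (pyrimidine→purine, transversion)
site 3: C→G (pyrimidine→purine, transversion)
site 10: A→T (purine→pyrimidine, transversion)
site 11: C→G (pyrimidine→purine, transversion)
site 13: A→C (purine→pyrimidine, transversion)
site 24: A→C (purine→pyrimidine, transversion)
site 27: G→T (purine→pyrimidine, transversion)

0 transitions, 8 transversions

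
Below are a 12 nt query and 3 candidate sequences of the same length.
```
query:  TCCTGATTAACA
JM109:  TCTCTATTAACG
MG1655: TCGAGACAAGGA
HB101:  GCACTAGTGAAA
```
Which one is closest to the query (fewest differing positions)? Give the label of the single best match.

JM109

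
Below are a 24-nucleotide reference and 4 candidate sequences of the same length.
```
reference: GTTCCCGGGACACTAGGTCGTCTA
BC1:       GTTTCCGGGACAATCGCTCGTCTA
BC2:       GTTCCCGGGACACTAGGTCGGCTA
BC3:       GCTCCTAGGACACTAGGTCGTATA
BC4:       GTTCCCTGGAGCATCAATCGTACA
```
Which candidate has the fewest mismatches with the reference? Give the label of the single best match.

BC2

BC1 differs at 4 positions; BC2 differs at 1 position; BC3 differs at 4 positions; BC4 differs at 9 positions. The closest is BC2.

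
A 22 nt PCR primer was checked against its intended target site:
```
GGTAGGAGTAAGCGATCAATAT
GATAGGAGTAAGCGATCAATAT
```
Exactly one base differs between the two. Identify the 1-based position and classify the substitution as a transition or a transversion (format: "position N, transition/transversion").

position 2, transition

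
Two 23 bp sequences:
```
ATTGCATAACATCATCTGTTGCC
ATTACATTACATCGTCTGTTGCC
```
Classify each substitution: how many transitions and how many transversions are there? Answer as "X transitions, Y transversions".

2 transitions, 1 transversion

Mismatches (1-based):
position 4: G→A (purine→purine, transition)
position 8: A→T (purine→pyrimidine, transversion)
position 14: A→G (purine→purine, transition)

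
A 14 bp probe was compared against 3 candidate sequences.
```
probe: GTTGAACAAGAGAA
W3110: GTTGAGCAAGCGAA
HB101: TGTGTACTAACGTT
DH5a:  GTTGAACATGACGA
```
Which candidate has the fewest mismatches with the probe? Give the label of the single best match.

W3110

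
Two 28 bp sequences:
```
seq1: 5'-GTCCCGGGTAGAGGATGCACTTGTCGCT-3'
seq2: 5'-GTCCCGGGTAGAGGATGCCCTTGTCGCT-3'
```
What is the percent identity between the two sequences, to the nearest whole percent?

96%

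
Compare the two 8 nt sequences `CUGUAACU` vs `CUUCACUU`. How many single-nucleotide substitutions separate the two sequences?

4

The sequences differ at bases 3, 4, 6, 7 (1-based) — 4 in total.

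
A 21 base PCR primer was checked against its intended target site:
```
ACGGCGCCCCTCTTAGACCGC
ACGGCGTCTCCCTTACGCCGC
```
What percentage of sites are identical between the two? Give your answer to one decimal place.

76.2%

5 positions differ (7, 9, 11, 16, 17), so 16 of 21 match: 16/21 = 76.19%.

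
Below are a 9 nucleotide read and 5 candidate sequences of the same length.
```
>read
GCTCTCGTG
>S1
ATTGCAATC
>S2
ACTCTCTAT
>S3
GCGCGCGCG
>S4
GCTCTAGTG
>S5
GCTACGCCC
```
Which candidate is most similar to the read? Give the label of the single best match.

S1 differs at 7 positions; S2 differs at 4 positions; S3 differs at 3 positions; S4 differs at 1 position; S5 differs at 6 positions. The closest is S4.

S4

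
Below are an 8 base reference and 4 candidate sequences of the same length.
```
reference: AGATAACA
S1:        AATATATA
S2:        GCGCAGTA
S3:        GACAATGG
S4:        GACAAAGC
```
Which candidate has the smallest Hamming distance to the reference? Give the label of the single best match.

S1 differs at 5 sites; S2 differs at 6 sites; S3 differs at 7 sites; S4 differs at 6 sites. The closest is S1.

S1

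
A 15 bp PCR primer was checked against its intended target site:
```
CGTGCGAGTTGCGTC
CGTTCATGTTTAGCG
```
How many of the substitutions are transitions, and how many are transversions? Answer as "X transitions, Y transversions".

2 transitions, 5 transversions

Mismatches (1-based):
position 4: G→T (purine→pyrimidine, transversion)
position 6: G→A (purine→purine, transition)
position 7: A→T (purine→pyrimidine, transversion)
position 11: G→T (purine→pyrimidine, transversion)
position 12: C→A (pyrimidine→purine, transversion)
position 14: T→C (pyrimidine→pyrimidine, transition)
position 15: C→G (pyrimidine→purine, transversion)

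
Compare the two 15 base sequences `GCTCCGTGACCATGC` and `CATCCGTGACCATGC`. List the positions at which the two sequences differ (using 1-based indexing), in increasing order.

1, 2

Differences at position 1 (G→C), position 2 (C→A).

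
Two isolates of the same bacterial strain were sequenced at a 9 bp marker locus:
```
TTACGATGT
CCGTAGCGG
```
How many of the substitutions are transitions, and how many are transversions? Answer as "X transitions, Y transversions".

Transitions (purine↔purine or pyrimidine↔pyrimidine): 1 T→C, 2 T→C, 3 A→G, 4 C→T, 5 G→A, 6 A→G, 7 T→C.
Transversions (purine↔pyrimidine): 9 T→G.

7 transitions, 1 transversion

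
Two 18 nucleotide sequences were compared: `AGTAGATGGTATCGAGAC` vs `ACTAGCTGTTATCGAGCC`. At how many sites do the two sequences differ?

4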